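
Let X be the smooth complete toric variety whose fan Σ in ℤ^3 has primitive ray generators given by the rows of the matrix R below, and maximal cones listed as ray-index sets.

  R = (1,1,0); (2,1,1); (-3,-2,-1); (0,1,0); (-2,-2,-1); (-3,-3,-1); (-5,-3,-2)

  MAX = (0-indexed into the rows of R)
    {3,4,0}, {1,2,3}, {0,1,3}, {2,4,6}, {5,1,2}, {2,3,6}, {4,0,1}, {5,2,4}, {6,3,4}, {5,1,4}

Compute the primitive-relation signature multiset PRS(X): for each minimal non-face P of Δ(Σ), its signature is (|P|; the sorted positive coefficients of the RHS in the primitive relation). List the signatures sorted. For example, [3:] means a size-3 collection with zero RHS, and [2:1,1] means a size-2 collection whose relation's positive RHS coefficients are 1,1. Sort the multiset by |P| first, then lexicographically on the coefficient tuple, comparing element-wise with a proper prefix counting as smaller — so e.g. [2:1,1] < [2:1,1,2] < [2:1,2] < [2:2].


The 9 primitive collections of Σ (r=7, n=3):

  P={0,5}:  v_{0} + v_{5} = v_{4}  →  sig = [2:1]
  P={1,6}:  v_{1} + v_{6} = v_{2}  →  sig = [2:1]
  P={3,5}:  v_{3} + v_{5} = v_{2}  →  sig = [2:1]
  P={0,2}:  v_{0} + v_{2} = v_{3} + v_{4}  →  sig = [2:1,1]
  P={5,6}:  v_{5} + v_{6} = 2·v_{2} + v_{4}  →  sig = [2:1,2]
  P={0,6}:  v_{0} + v_{6} = 2·v_{3} + 2·v_{4}  →  sig = [2:2,2]
  P={1,3,4}:  v_{1} + v_{3} + v_{4} = 0  →  sig = [3:]
  P={1,2,4}:  v_{1} + v_{2} + v_{4} = v_{5}  →  sig = [3:1]
  P={2,3,4}:  v_{2} + v_{3} + v_{4} = v_{6}  →  sig = [3:1]

so the primitive-relation signature multiset is
[[2:1], [2:1], [2:1], [2:1,1], [2:1,2], [2:2,2], [3:], [3:1], [3:1]]


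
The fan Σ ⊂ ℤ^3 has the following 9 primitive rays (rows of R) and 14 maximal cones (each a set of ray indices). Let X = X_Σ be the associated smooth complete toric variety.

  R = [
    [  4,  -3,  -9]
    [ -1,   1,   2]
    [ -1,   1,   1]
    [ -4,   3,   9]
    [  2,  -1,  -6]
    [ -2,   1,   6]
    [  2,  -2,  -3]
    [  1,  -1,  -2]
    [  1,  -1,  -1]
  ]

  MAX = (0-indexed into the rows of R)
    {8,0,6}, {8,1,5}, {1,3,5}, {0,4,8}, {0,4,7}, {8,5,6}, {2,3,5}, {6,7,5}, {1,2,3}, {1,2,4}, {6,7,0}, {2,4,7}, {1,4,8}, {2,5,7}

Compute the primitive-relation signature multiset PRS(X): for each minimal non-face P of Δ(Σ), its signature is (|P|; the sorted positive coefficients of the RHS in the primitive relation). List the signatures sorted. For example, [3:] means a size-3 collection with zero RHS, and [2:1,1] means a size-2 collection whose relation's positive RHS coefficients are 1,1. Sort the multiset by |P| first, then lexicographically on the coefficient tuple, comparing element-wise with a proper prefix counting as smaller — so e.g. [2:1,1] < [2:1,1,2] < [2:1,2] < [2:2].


16 collections generate NE(X_Σ); each relation:

  P={0,3}:  v_{0} + v_{3} = 0  ⟹  sig = [2:]
  P={1,7}:  v_{1} + v_{7} = 0  ⟹  sig = [2:]
  P={2,8}:  v_{2} + v_{8} = 0  ⟹  sig = [2:]
  P={4,5}:  v_{4} + v_{5} = 0  ⟹  sig = [2:]
  P={0,5}:  v_{0} + v_{5} = v_{6}  ⟹  sig = [2:1]
  P={1,6}:  v_{1} + v_{6} = v_{8}  ⟹  sig = [2:1]
  P={2,6}:  v_{2} + v_{6} = v_{7}  ⟹  sig = [2:1]
  P={3,6}:  v_{3} + v_{6} = v_{5}  ⟹  sig = [2:1]
  P={4,6}:  v_{4} + v_{6} = v_{0}  ⟹  sig = [2:1]
  P={7,8}:  v_{7} + v_{8} = v_{6}  ⟹  sig = [2:1]
  P={0,1}:  v_{0} + v_{1} = v_{4} + v_{8}  ⟹  sig = [2:1,1]
  P={0,2}:  v_{0} + v_{2} = v_{4} + v_{7}  ⟹  sig = [2:1,1]
  P={3,4}:  v_{3} + v_{4} = v_{1} + v_{2}  ⟹  sig = [2:1,1]
  P={3,7}:  v_{3} + v_{7} = v_{2} + v_{5}  ⟹  sig = [2:1,1]
  P={3,8}:  v_{3} + v_{8} = v_{1} + v_{5}  ⟹  sig = [2:1,1]
  P={1,2,5}:  v_{1} + v_{2} + v_{5} = v_{3}  ⟹  sig = [3:1]

so the primitive-relation signature multiset is
    [2:]
    [2:]
    [2:]
    [2:]
    [2:1]
    [2:1]
    [2:1]
    [2:1]
    [2:1]
    [2:1]
    [2:1,1]
    [2:1,1]
    [2:1,1]
    [2:1,1]
    [2:1,1]
    [3:1]


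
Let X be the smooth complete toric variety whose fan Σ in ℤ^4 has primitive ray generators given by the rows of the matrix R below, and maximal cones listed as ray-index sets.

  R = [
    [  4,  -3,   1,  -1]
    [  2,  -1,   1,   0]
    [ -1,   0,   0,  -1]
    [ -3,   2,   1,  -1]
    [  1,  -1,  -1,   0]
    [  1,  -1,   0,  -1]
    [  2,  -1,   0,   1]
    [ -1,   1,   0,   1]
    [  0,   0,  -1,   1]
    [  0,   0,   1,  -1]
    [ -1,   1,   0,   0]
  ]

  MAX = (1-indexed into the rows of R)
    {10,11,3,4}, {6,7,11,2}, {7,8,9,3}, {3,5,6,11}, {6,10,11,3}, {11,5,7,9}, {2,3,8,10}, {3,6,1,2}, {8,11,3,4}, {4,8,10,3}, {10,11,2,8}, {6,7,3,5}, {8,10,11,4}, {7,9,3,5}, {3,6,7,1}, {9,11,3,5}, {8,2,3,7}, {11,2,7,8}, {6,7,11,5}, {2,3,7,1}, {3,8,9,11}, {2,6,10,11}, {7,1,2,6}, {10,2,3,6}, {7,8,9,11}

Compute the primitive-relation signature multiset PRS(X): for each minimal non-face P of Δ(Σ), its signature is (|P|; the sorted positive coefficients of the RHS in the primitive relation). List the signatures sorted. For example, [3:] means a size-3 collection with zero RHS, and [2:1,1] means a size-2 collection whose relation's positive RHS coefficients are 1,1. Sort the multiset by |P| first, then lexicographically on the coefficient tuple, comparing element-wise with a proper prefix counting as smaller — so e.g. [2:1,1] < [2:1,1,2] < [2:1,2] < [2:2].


23 collections generate NE(X_Σ); each relation:

  {6,8}:  v_{6} + v_{8} = 0 ; sig = [2:]
  {9,10}:  v_{9} + v_{10} = 0 ; sig = [2:]
  {2,9}:  v_{2} + v_{9} = v_{7} ; sig = [2:1]
  {5,8}:  v_{5} + v_{8} = v_{9} ; sig = [2:1]
  {5,10}:  v_{5} + v_{10} = v_{6} ; sig = [2:1]
  {6,9}:  v_{6} + v_{9} = v_{5} ; sig = [2:1]
  {7,10}:  v_{7} + v_{10} = v_{2} ; sig = [2:1]
  {1,11}:  v_{1} + v_{11} = v_{2} + v_{6} ; sig = [2:1,1]
  {2,5}:  v_{2} + v_{5} = v_{6} + v_{7} ; sig = [2:1,1]
  {4,5}:  v_{4} + v_{5} = v_{3} + v_{11} ; sig = [2:1,1]
  {4,7}:  v_{4} + v_{7} = v_{8} + v_{10} ; sig = [2:1,1]
  {1,4}:  v_{1} + v_{4} = v_{2} + v_{3} + v_{10} ; sig = [2:1,1,1]
  {1,8}:  v_{1} + v_{8} = v_{2} + v_{3} + v_{7} ; sig = [2:1,1,1]
  {4,6}:  v_{4} + v_{6} = v_{3} + v_{10} + v_{11} ; sig = [2:1,1,1]
  {4,9}:  v_{4} + v_{9} = v_{3} + v_{8} + v_{11} ; sig = [2:1,1,1]
  {1,9}:  v_{1} + v_{9} = v_{3} + v_{6} + 2·v_{7} ; sig = [2:1,1,2]
  {1,10}:  v_{1} + v_{10} = 2·v_{2} + v_{3} + v_{6} ; sig = [2:1,1,2]
  {2,4}:  v_{2} + v_{4} = v_{8} + 2·v_{10} ; sig = [2:1,2]
  {1,5}:  v_{1} + v_{5} = v_{3} + 2·v_{6} + 2·v_{7} ; sig = [2:1,2,2]
  {3,7,11}:  v_{3} + v_{7} + v_{11} = 0 ; sig = [3:]
  {2,3,11}:  v_{2} + v_{3} + v_{11} = v_{10} ; sig = [3:1]
  {2,3,6,7}:  v_{2} + v_{3} + v_{6} + v_{7} = v_{1} ; sig = [4:1]
  {3,8,10,11}:  v_{3} + v_{8} + v_{10} + v_{11} = v_{4} ; sig = [4:1]

Sorted signature multiset PRS(X):
    |P|=2: 19 collections, coeffs (), (), (1), (1), (1), (1), (1), (1,1), (1,1), (1,1), (1,1), (1,1,1), (1,1,1), (1,1,1), (1,1,1), (1,1,2), (1,1,2), (1,2), (1,2,2)
    |P|=3: 2 collections, coeffs (), (1)
    |P|=4: 2 collections, coeffs (1), (1)


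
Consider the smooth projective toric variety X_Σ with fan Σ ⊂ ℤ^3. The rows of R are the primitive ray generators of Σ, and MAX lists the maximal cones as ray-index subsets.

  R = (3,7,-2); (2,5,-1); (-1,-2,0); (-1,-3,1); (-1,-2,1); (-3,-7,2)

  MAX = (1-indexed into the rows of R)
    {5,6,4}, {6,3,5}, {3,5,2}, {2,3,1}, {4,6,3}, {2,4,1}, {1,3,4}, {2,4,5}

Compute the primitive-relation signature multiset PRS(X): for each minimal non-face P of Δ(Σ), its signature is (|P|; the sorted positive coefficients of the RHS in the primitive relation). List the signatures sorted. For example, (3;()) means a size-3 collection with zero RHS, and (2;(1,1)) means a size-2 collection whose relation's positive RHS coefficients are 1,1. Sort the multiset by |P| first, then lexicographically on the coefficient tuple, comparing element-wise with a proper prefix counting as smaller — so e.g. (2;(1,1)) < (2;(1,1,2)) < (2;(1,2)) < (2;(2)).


The 5 primitive collections of Σ (r=6, n=3):

  P = {1,6}:  v_{1} + v_{6} = 0 — sig = (2;())
  P = {1,5}:  v_{1} + v_{5} = v_{2} — sig = (2;(1))
  P = {2,6}:  v_{2} + v_{6} = v_{5} — sig = (2;(1))
  P = {2,3,4}:  v_{2} + v_{3} + v_{4} = 0 — sig = (3;())
  P = {3,4,5}:  v_{3} + v_{4} + v_{5} = v_{6} — sig = (3;(1))

Sorted signature multiset PRS(X):
    (2;())
    (2;(1))
    (2;(1))
    (3;())
    (3;(1))


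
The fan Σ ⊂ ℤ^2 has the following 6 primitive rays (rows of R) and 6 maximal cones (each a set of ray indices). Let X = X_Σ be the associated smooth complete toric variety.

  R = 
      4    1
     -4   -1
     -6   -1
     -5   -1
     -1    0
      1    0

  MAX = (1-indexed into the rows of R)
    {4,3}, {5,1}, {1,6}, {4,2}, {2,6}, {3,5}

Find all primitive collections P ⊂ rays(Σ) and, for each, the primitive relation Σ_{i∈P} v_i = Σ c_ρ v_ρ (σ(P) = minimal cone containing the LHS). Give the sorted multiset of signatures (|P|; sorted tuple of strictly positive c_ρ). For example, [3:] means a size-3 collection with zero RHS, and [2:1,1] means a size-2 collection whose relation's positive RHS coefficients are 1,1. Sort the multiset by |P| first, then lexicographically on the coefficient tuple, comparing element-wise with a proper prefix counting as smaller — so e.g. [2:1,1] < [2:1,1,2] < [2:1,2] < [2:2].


9 collections generate NE(X_Σ); each relation:

  • {1,2}:  v_{1} + v_{2} = 0 ; sig = [2:]
  • {5,6}:  v_{5} + v_{6} = 0 ; sig = [2:]
  • {1,4}:  v_{1} + v_{4} = v_{5} ; sig = [2:1]
  • {2,5}:  v_{2} + v_{5} = v_{4} ; sig = [2:1]
  • {3,6}:  v_{3} + v_{6} = v_{4} ; sig = [2:1]
  • {4,5}:  v_{4} + v_{5} = v_{3} ; sig = [2:1]
  • {4,6}:  v_{4} + v_{6} = v_{2} ; sig = [2:1]
  • {1,3}:  v_{1} + v_{3} = 2·v_{5} ; sig = [2:2]
  • {2,3}:  v_{2} + v_{3} = 2·v_{4} ; sig = [2:2]

so the primitive-relation signature multiset is
{ [2:] ×2,  [2:1] ×5,  [2:2] ×2 }


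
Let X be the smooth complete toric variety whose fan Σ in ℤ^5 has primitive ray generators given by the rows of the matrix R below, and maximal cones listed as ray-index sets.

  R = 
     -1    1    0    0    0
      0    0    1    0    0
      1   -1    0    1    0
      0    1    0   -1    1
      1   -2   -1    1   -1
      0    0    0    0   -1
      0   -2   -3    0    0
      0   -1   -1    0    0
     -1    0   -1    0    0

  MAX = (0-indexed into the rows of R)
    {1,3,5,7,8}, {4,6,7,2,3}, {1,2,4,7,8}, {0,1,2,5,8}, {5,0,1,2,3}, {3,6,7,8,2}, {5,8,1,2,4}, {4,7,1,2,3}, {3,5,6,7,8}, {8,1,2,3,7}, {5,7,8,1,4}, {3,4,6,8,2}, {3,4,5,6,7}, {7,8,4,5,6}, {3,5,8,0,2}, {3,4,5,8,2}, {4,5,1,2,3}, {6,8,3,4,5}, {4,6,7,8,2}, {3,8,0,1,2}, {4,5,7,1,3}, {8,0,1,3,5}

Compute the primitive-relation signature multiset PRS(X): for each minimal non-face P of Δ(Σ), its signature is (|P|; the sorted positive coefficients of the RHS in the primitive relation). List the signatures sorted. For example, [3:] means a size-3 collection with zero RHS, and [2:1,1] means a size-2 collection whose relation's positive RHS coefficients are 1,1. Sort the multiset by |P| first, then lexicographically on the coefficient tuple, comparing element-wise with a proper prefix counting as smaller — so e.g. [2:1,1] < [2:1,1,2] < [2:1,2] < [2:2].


Σ has 9 primitive collections:

  P={0,7}:  v_{0} + v_{7} = v_{8}  ⇒ sig = [2:1]
  P={0,4}:  v_{0} + v_{4} = v_{2} + v_{5} + v_{8}  ⇒ sig = [2:1,1,1]
  P={0,6}:  v_{0} + v_{6} = v_{3} + v_{4} + 2·v_{8}  ⇒ sig = [2:1,1,2]
  P={1,6}:  v_{1} + v_{6} = 2·v_{7}  ⇒ sig = [2:2]
  P={2,5,7}:  v_{2} + v_{5} + v_{7} = v_{4}  ⇒ sig = [3:1]
  P={2,5,6}:  v_{2} + v_{5} + v_{6} = v_{3} + 2·v_{4} + v_{8}  ⇒ sig = [3:1,1,2]
  P={1,3,4,8}:  v_{1} + v_{3} + v_{4} + v_{8} = v_{7}  ⇒ sig = [4:1]
  P={3,4,7,8}:  v_{3} + v_{4} + v_{7} + v_{8} = v_{6}  ⇒ sig = [4:1]
  P={1,2,3,5,8}:  v_{1} + v_{2} + v_{3} + v_{5} + v_{8} = 0  ⇒ sig = [5:]

Sorted signature multiset PRS(X):
[[2:1], [2:1,1,1], [2:1,1,2], [2:2], [3:1], [3:1,1,2], [4:1], [4:1], [5:]]


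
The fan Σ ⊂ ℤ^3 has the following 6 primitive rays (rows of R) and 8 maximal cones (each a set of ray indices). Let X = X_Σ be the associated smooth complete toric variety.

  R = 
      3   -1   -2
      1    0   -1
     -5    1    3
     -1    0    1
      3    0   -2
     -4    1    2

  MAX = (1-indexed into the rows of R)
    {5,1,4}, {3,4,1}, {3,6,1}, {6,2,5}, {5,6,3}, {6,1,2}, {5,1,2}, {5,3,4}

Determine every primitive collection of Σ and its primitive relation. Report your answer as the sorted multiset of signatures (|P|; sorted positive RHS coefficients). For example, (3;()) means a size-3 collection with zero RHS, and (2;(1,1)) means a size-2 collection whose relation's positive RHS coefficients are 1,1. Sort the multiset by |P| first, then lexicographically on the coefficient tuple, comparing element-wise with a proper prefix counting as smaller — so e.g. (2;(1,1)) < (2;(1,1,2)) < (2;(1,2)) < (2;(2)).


5 minimal non-faces of Δ(Σ) (on 6 rays):

  P={2,4}:  v_{2} + v_{4} = 0  →  sig = (2;())
  P={2,3}:  v_{2} + v_{3} = v_{6}  →  sig = (2;(1))
  P={4,6}:  v_{4} + v_{6} = v_{3}  →  sig = (2;(1))
  P={1,3,5}:  v_{1} + v_{3} + v_{5} = v_{2}  →  sig = (3;(1))
  P={1,5,6}:  v_{1} + v_{5} + v_{6} = 2·v_{2}  →  sig = (3;(2))

Signatures (|P|; sorted positive RHS coefficients), sorted:
{ (2;()),  (2;(1)) ×2,  (3;(1)),  (3;(2)) }


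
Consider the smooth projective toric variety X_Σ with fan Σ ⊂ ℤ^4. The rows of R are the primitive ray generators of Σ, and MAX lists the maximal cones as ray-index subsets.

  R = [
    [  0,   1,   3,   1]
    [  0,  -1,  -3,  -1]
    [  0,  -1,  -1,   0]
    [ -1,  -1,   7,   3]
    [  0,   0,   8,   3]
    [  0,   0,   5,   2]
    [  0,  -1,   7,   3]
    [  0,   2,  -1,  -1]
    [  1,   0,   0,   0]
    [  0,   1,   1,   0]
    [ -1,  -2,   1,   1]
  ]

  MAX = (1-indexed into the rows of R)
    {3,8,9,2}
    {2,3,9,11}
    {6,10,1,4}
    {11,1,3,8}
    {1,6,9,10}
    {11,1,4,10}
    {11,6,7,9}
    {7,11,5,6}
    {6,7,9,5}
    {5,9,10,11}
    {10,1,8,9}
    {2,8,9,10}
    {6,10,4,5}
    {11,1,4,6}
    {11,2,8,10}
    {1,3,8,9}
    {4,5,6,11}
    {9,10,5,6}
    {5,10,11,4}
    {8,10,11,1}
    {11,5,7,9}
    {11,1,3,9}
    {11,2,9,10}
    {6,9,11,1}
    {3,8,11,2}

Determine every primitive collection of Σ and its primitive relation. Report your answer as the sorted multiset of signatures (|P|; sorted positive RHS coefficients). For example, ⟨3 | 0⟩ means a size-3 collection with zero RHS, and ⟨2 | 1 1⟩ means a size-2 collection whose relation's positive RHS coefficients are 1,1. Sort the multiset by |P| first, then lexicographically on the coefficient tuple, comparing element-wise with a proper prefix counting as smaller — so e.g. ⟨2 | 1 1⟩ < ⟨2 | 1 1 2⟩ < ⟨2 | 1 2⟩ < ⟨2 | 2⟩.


Σ has 23 primitive collections:

  {1,2}:  v_{1} + v_{2} = 0  ⇒ sig = ⟨2 | 0⟩
  {3,10}:  v_{3} + v_{10} = 0  ⇒ sig = ⟨2 | 0⟩
  {3,5}:  v_{3} + v_{5} = v_{7}  ⇒ sig = ⟨2 | 1⟩
  {4,9}:  v_{4} + v_{9} = v_{7}  ⇒ sig = ⟨2 | 1⟩
  {7,10}:  v_{7} + v_{10} = v_{5}  ⇒ sig = ⟨2 | 1⟩
  {3,4}:  v_{3} + v_{4} = v_{6} + v_{11}  ⇒ sig = ⟨2 | 1 1⟩
  {6,8}:  v_{6} + v_{8} = v_{1} + v_{10}  ⇒ sig = ⟨2 | 1 1⟩
  {7,8}:  v_{7} + v_{8} = v_{6} + v_{10}  ⇒ sig = ⟨2 | 1 1⟩
  {2,6}:  v_{2} + v_{6} = v_{9} + v_{10} + v_{11}  ⇒ sig = ⟨2 | 1 1 1⟩
  {3,6}:  v_{3} + v_{6} = v_{1} + v_{9} + v_{11}  ⇒ sig = ⟨2 | 1 1 1⟩
  {3,7}:  v_{3} + v_{7} = v_{6} + v_{9} + v_{11}  ⇒ sig = ⟨2 | 1 1 1⟩
  {4,7}:  v_{4} + v_{7} = v_{5} + v_{6} + v_{11}  ⇒ sig = ⟨2 | 1 1 1⟩
  {4,8}:  v_{4} + v_{8} = v_{1} + 2·v_{10} + v_{11}  ⇒ sig = ⟨2 | 1 1 2⟩
  {1,5}:  v_{1} + v_{5} = 2·v_{6} + v_{10}  ⇒ sig = ⟨2 | 1 2⟩
  {5,8}:  v_{5} + v_{8} = v_{6} + 2·v_{10}  ⇒ sig = ⟨2 | 1 2⟩
  {2,4}:  v_{2} + v_{4} = v_{9} + 2·v_{10} + 2·v_{11}  ⇒ sig = ⟨2 | 1 2 2⟩
  {1,7}:  v_{1} + v_{7} = 2·v_{6}  ⇒ sig = ⟨2 | 2⟩
  {2,7}:  v_{2} + v_{7} = 2·v_{9} + 2·v_{10} + 2·v_{11}  ⇒ sig = ⟨2 | 2 2 2⟩
  {2,5}:  v_{2} + v_{5} = 2·v_{9} + 3·v_{10} + 2·v_{11}  ⇒ sig = ⟨2 | 2 2 3⟩
  {8,9,11}:  v_{8} + v_{9} + v_{11} = 0  ⇒ sig = ⟨3 | 0⟩
  {6,10,11}:  v_{6} + v_{10} + v_{11} = v_{4}  ⇒ sig = ⟨3 | 1⟩
  {1,9,10,11}:  v_{1} + v_{9} + v_{10} + v_{11} = v_{6}  ⇒ sig = ⟨4 | 1⟩
  {5,6,9,11}:  v_{5} + v_{6} + v_{9} + v_{11} = 2·v_{7}  ⇒ sig = ⟨4 | 2⟩

so the primitive-relation signature multiset is
    ⟨2 | 0⟩
    ⟨2 | 0⟩
    ⟨2 | 1⟩
    ⟨2 | 1⟩
    ⟨2 | 1⟩
    ⟨2 | 1 1⟩
    ⟨2 | 1 1⟩
    ⟨2 | 1 1⟩
    ⟨2 | 1 1 1⟩
    ⟨2 | 1 1 1⟩
    ⟨2 | 1 1 1⟩
    ⟨2 | 1 1 1⟩
    ⟨2 | 1 1 2⟩
    ⟨2 | 1 2⟩
    ⟨2 | 1 2⟩
    ⟨2 | 1 2 2⟩
    ⟨2 | 2⟩
    ⟨2 | 2 2 2⟩
    ⟨2 | 2 2 3⟩
    ⟨3 | 0⟩
    ⟨3 | 1⟩
    ⟨4 | 1⟩
    ⟨4 | 2⟩


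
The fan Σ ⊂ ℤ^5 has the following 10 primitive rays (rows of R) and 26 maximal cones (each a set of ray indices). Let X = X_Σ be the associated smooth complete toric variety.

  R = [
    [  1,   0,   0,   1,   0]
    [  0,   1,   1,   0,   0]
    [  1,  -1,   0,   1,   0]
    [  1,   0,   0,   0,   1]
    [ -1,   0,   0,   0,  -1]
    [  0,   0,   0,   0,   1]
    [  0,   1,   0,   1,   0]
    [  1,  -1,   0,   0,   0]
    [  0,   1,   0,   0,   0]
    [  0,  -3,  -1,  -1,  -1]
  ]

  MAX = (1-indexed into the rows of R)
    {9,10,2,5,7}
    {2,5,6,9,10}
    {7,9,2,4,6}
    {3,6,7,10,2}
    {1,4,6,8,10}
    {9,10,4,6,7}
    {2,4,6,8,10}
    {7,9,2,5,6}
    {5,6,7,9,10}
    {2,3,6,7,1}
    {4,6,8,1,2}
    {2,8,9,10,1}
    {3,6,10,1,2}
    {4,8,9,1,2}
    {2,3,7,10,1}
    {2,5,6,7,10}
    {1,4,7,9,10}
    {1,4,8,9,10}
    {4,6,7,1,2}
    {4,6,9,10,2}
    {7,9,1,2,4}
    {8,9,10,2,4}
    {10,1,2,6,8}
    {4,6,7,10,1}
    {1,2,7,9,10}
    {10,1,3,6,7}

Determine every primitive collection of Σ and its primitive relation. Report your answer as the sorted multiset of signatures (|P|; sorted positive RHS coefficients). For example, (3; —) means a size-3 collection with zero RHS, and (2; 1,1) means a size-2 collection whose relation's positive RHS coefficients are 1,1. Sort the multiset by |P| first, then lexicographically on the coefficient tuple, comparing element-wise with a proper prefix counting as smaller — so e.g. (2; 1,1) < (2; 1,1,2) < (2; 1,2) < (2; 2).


The 14 primitive collections of Σ (r=10, n=5):

  {4,5}:  v_{4} + v_{5} = 0  ⟹  sig = (2; —)
  {3,9}:  v_{3} + v_{9} = v_{1}  ⟹  sig = (2; 1)
  {7,8}:  v_{7} + v_{8} = v_{1}  ⟹  sig = (2; 1)
  {3,4}:  v_{3} + v_{4} = v_{1} + v_{6} + v_{8}  ⟹  sig = (2; 1,1,1)
  {5,8}:  v_{5} + v_{8} = v_{2} + v_{7} + v_{10}  ⟹  sig = (2; 1,1,1)
  {3,8}:  v_{3} + v_{8} = 2·v_{1} + v_{2} + v_{6} + v_{10}  ⟹  sig = (2; 1,1,1,2)
  {1,5}:  v_{1} + v_{5} = v_{2} + 2·v_{7} + v_{10}  ⟹  sig = (2; 1,1,2)
  {3,5}:  v_{3} + v_{5} = 2·v_{2} + v_{6} + 3·v_{7} + 2·v_{10}  ⟹  sig = (2; 1,2,2,3)
  {6,8,9}:  v_{6} + v_{8} + v_{9} = v_{4}  ⟹  sig = (3; 1)
  {1,6,9}:  v_{1} + v_{6} + v_{9} = v_{4} + v_{7}  ⟹  sig = (3; 1,1)
  {2,4,7,10}:  v_{2} + v_{4} + v_{7} + v_{10} = v_{8}  ⟹  sig = (4; 1)
  {1,2,4,10}:  v_{1} + v_{2} + v_{4} + v_{10} = 2·v_{8}  ⟹  sig = (4; 2)
  {2,6,7,9,10}:  v_{2} + v_{6} + v_{7} + v_{9} + v_{10} = 0  ⟹  sig = (5; —)
  {1,2,6,7,10}:  v_{1} + v_{2} + v_{6} + v_{7} + v_{10} = v_{3}  ⟹  sig = (5; 1)

Signatures (|P|; sorted positive RHS coefficients), sorted:
    (2; —)
    (2; 1)
    (2; 1)
    (2; 1,1,1)
    (2; 1,1,1)
    (2; 1,1,1,2)
    (2; 1,1,2)
    (2; 1,2,2,3)
    (3; 1)
    (3; 1,1)
    (4; 1)
    (4; 2)
    (5; —)
    (5; 1)


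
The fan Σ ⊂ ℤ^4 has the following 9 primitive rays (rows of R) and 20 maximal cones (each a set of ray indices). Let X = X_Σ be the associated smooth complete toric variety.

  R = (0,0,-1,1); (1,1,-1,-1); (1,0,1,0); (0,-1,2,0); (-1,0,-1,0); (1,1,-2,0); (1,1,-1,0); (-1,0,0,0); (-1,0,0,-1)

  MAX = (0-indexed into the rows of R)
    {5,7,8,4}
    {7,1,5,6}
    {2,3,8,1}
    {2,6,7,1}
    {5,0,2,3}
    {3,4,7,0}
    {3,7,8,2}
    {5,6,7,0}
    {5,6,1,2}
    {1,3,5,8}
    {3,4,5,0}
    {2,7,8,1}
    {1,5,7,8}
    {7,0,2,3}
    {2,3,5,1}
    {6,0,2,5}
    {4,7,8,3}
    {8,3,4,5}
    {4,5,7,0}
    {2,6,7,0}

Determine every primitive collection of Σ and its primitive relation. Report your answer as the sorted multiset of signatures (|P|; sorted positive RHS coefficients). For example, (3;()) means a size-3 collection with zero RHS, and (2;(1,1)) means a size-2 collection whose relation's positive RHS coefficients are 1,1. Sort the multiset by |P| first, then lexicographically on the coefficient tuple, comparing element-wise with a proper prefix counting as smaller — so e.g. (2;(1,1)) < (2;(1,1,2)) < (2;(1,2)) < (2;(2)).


The 11 primitive collections of Σ (r=9, n=4):

  P = {2,4}:  v_{2} + v_{4} = 0 ; sig = (2;())
  P = {0,1}:  v_{0} + v_{1} = v_{5} ; sig = (2;(1))
  P = {0,8}:  v_{0} + v_{8} = v_{4} ; sig = (2;(1))
  P = {3,6}:  v_{3} + v_{6} = v_{2} ; sig = (2;(1))
  P = {1,4}:  v_{1} + v_{4} = v_{5} + v_{8} ; sig = (2;(1,1))
  P = {4,6}:  v_{4} + v_{6} = v_{5} + v_{7} ; sig = (2;(1,1))
  P = {6,8}:  v_{6} + v_{8} = v_{1} + v_{7} ; sig = (2;(1,1))
  P = {3,5,7}:  v_{3} + v_{5} + v_{7} = 0 ; sig = (3;())
  P = {2,5,7}:  v_{2} + v_{5} + v_{7} = v_{6} ; sig = (3;(1))
  P = {2,5,8}:  v_{2} + v_{5} + v_{8} = v_{1} ; sig = (3;(1))
  P = {1,3,7}:  v_{1} + v_{3} + v_{7} = v_{2} + v_{8} ; sig = (3;(1,1))

Sorted signature multiset PRS(X):
    (2;())
    (2;(1))
    (2;(1))
    (2;(1))
    (2;(1,1))
    (2;(1,1))
    (2;(1,1))
    (3;())
    (3;(1))
    (3;(1))
    (3;(1,1))


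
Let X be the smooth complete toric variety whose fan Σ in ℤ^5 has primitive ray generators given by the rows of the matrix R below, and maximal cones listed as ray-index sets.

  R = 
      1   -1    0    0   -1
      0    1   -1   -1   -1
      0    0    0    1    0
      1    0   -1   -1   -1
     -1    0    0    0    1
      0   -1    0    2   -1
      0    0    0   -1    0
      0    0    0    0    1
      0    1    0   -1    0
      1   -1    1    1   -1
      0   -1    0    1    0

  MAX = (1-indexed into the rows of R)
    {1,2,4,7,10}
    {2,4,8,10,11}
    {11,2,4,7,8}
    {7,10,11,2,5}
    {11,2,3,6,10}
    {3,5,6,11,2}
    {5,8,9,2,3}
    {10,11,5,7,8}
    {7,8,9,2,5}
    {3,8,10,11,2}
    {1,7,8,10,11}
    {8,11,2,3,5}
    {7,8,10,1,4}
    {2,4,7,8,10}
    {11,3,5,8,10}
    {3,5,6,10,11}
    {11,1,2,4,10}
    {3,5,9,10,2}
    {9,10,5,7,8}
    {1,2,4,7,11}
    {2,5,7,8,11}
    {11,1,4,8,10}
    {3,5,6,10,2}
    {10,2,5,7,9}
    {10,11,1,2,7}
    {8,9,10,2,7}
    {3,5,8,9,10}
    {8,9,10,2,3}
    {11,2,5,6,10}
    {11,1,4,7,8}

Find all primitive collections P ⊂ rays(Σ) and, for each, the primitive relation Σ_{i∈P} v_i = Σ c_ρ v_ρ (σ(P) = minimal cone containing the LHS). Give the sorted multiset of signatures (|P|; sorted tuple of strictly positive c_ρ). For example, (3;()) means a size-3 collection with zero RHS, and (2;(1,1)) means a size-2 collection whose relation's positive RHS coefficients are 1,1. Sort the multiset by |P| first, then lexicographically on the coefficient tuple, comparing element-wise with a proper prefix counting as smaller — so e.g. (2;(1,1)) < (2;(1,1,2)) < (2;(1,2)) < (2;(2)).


The 18 primitive collections of Σ (r=11, n=5):

  P = {3,7}:  v_{3} + v_{7} = 0  ⟹  sig = (2;())
  P = {9,11}:  v_{9} + v_{11} = 0  ⟹  sig = (2;())
  P = {1,5}:  v_{1} + v_{5} = v_{7} + v_{11}  ⟹  sig = (2;(1,1))
  P = {6,8}:  v_{6} + v_{8} = v_{3} + v_{11}  ⟹  sig = (2;(1,1))
  P = {1,3}:  v_{1} + v_{3} = v_{2} + v_{8} + v_{10} + v_{11}  ⟹  sig = (2;(1,1,1,1))
  P = {1,9}:  v_{1} + v_{9} = v_{2} + v_{7} + v_{8} + v_{10}  ⟹  sig = (2;(1,1,1,1))
  P = {4,5}:  v_{4} + v_{5} = v_{2} + v_{7} + v_{8} + v_{11}  ⟹  sig = (2;(1,1,1,1))
  P = {6,7}:  v_{6} + v_{7} = v_{2} + v_{5} + v_{10} + v_{11}  ⟹  sig = (2;(1,1,1,1))
  P = {6,9}:  v_{6} + v_{9} = v_{2} + v_{3} + v_{5} + v_{10}  ⟹  sig = (2;(1,1,1,1))
  P = {1,6}:  v_{1} + v_{6} = v_{2} + v_{10} + 2·v_{11}  ⟹  sig = (2;(1,1,2))
  P = {3,4}:  v_{3} + v_{4} = 2·v_{2} + 2·v_{8} + v_{10} + v_{11}  ⟹  sig = (2;(1,1,2,2))
  P = {4,6}:  v_{4} + v_{6} = 2·v_{2} + v_{8} + v_{10} + 2·v_{11}  ⟹  sig = (2;(1,1,2,2))
  P = {4,9}:  v_{4} + v_{9} = 2·v_{2} + v_{7} + 2·v_{8} + v_{10}  ⟹  sig = (2;(1,1,2,2))
  P = {1,2,8}:  v_{1} + v_{2} + v_{8} = v_{4}  ⟹  sig = (3;(1))
  P = {2,5,8,10}:  v_{2} + v_{5} + v_{8} + v_{10} = 0  ⟹  sig = (4;())
  P = {4,7,10,11}:  v_{4} + v_{7} + v_{10} + v_{11} = 2·v_{1}  ⟹  sig = (4;(2))
  P = {2,3,5,10,11}:  v_{2} + v_{3} + v_{5} + v_{10} + v_{11} = v_{6}  ⟹  sig = (5;(1))
  P = {2,7,8,10,11}:  v_{2} + v_{7} + v_{8} + v_{10} + v_{11} = v_{1}  ⟹  sig = (5;(1))

Sorted signature multiset PRS(X):
    (2;())
    (2;())
    (2;(1,1))
    (2;(1,1))
    (2;(1,1,1,1))
    (2;(1,1,1,1))
    (2;(1,1,1,1))
    (2;(1,1,1,1))
    (2;(1,1,1,1))
    (2;(1,1,2))
    (2;(1,1,2,2))
    (2;(1,1,2,2))
    (2;(1,1,2,2))
    (3;(1))
    (4;())
    (4;(2))
    (5;(1))
    (5;(1))


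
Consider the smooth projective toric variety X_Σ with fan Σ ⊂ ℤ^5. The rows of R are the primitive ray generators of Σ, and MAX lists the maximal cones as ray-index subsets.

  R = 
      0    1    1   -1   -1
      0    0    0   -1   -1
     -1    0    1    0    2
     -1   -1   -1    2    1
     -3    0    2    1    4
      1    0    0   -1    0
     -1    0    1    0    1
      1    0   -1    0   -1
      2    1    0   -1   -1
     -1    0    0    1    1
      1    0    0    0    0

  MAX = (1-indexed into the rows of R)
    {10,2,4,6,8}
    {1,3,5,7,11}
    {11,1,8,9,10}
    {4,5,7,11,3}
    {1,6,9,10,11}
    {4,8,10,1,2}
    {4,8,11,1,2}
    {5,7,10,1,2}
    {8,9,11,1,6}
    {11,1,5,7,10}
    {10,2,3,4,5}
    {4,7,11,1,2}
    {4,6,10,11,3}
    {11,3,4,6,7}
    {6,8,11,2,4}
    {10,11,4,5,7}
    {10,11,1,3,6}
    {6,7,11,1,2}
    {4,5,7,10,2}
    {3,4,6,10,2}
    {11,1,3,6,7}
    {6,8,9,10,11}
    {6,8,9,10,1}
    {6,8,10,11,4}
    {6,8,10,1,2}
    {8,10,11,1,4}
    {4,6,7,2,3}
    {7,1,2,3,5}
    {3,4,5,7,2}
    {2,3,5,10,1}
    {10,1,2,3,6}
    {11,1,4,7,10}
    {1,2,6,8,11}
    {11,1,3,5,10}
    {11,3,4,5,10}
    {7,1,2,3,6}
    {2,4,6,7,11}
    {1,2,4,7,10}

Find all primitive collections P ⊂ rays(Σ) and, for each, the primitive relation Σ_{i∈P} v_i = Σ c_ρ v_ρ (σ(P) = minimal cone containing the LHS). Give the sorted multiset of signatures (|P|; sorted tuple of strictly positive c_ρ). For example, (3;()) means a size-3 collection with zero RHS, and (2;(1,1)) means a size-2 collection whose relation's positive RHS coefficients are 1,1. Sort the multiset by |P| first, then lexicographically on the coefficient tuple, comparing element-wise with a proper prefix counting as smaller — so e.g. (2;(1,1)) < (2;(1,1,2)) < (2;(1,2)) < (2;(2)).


Minimal non-faces — 18 found among 11 rays, 38 max cones:

  P = {7,8}:  v_{7} + v_{8} = 0  ⇒ sig = (2;())
  P = {3,8}:  v_{3} + v_{8} = v_{6} + v_{10}  ⇒ sig = (2;(1,1))
  P = {5,8}:  v_{5} + v_{8} = v_{3} + v_{10}  ⇒ sig = (2;(1,1))
  P = {2,9}:  v_{2} + v_{9} = v_{1} + v_{6} + v_{8}  ⇒ sig = (2;(1,1,1))
  P = {4,9}:  v_{4} + v_{9} = v_{8} + v_{10} + v_{11}  ⇒ sig = (2;(1,1,1))
  P = {7,9}:  v_{7} + v_{9} = v_{1} + v_{6} + v_{10} + v_{11}  ⇒ sig = (2;(1,1,1,1))
  P = {5,9}:  v_{5} + v_{9} = v_{1} + v_{3} + v_{6} + 2·v_{10} + v_{11}  ⇒ sig = (2;(1,1,1,1,2))
  P = {3,9}:  v_{3} + v_{9} = v_{1} + 2·v_{6} + 2·v_{10} + v_{11}  ⇒ sig = (2;(1,1,2,2))
  P = {5,6}:  v_{5} + v_{6} = 2·v_{3}  ⇒ sig = (2;(2))
  P = {1,4,6}:  v_{1} + v_{4} + v_{6} = 0  ⇒ sig = (3;())
  P = {2,10,11}:  v_{2} + v_{10} + v_{11} = 0  ⇒ sig = (3;())
  P = {3,7,10}:  v_{3} + v_{7} + v_{10} = v_{5}  ⇒ sig = (3;(1))
  P = {6,7,10}:  v_{6} + v_{7} + v_{10} = v_{3}  ⇒ sig = (3;(1))
  P = {1,3,4}:  v_{1} + v_{3} + v_{4} = v_{7} + v_{10}  ⇒ sig = (3;(1,1))
  P = {2,3,11}:  v_{2} + v_{3} + v_{11} = v_{6} + v_{7}  ⇒ sig = (3;(1,1))
  P = {2,5,11}:  v_{2} + v_{5} + v_{11} = v_{3} + v_{7}  ⇒ sig = (3;(1,1))
  P = {1,4,5}:  v_{1} + v_{4} + v_{5} = 2·v_{7} + 2·v_{10}  ⇒ sig = (3;(2,2))
  P = {1,6,8,10,11}:  v_{1} + v_{6} + v_{8} + v_{10} + v_{11} = v_{9}  ⇒ sig = (5;(1))

Signatures (|P|; sorted positive RHS coefficients), sorted:
    |P|=2: 9 collections, coeffs (), (1,1), (1,1), (1,1,1), (1,1,1), (1,1,1,1), (1,1,1,1,2), (1,1,2,2), (2)
    |P|=3: 8 collections, coeffs (), (), (1), (1), (1,1), (1,1), (1,1), (2,2)
    |P|=5: 1 collection, coeffs (1)


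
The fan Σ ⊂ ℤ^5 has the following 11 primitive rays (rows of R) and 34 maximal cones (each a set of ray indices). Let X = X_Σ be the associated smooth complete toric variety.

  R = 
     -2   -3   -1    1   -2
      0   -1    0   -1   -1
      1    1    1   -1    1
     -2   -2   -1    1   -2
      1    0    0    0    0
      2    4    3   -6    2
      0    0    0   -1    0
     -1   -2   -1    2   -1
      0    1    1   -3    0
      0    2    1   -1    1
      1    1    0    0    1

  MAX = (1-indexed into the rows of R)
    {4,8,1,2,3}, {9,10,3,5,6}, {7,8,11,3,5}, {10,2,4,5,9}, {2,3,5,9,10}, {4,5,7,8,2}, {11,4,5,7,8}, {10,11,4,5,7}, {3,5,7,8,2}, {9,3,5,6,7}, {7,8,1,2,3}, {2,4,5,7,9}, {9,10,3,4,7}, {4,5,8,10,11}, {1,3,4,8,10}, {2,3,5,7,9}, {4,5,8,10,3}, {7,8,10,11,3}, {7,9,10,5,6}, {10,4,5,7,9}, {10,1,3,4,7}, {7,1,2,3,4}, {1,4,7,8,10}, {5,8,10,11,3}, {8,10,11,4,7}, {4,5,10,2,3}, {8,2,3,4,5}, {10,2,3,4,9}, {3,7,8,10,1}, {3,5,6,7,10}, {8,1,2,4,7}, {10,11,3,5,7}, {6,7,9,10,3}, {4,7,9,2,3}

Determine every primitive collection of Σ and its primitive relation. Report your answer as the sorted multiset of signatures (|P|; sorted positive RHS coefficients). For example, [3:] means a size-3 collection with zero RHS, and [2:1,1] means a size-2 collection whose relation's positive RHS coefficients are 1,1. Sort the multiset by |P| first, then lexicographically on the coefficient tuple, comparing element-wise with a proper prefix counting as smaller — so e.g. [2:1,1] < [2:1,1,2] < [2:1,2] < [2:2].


|primitive collections| = 20. Relations:

  P={1,5}:  v_{1} + v_{5} = v_{2} + v_{8} — sig = [2:1,1]
  P={1,11}:  v_{1} + v_{11} = v_{7} + v_{8} — sig = [2:1,1]
  P={2,11}:  v_{2} + v_{11} = v_{5} + v_{7} — sig = [2:1,1]
  P={6,8}:  v_{6} + v_{8} = v_{3} + v_{9} — sig = [2:1,1]
  P={4,6}:  v_{4} + v_{6} = v_{2} + v_{9} + v_{10} — sig = [2:1,1,1]
  P={8,9}:  v_{8} + v_{9} = v_{3} + v_{4} + v_{7} — sig = [2:1,1,1]
  P={1,6}:  v_{1} + v_{6} = 2·v_{3} + v_{4} + v_{7} + v_{9} — sig = [2:1,1,1,2]
  P={2,6}:  v_{2} + v_{6} = v_{3} + v_{5} + 2·v_{9} — sig = [2:1,1,2]
  P={9,11}:  v_{9} + v_{11} = v_{5} + 2·v_{7} + v_{10} — sig = [2:1,1,2]
  P={6,11}:  v_{6} + v_{11} = v_{3} + 2·v_{5} + 3·v_{7} + 2·v_{10} — sig = [2:1,2,2,3]
  P={1,9}:  v_{1} + v_{9} = 2·v_{3} + 2·v_{4} + 2·v_{7} — sig = [2:2,2,2]
  P={3,4,11}:  v_{3} + v_{4} + v_{11} = 0 — sig = [3:]
  P={2,7,10}:  v_{2} + v_{7} + v_{10} = v_{9} — sig = [3:1]
  P={2,8,10}:  v_{2} + v_{8} + v_{10} = v_{3} + v_{4} — sig = [3:1,1]
  P={1,2,10}:  v_{1} + v_{2} + v_{10} = 2·v_{3} + 2·v_{4} + v_{7} — sig = [3:1,2,2]
  P={5,7,8,10}:  v_{5} + v_{7} + v_{8} + v_{10} = 0 — sig = [4:]
  P={3,4,5,7}:  v_{3} + v_{4} + v_{5} + v_{7} = v_{2} — sig = [4:1]
  P={3,4,7,8}:  v_{3} + v_{4} + v_{7} + v_{8} = v_{1} — sig = [4:1]
  P={3,4,5,9}:  v_{3} + v_{4} + v_{5} + v_{9} = 2·v_{2} + v_{10} — sig = [4:1,2]
  P={3,5,7,9,10}:  v_{3} + v_{5} + v_{7} + v_{9} + v_{10} = v_{6} — sig = [5:1]

so the primitive-relation signature multiset is
    |P|=2: 11 collections, coeffs (1,1), (1,1), (1,1), (1,1), (1,1,1), (1,1,1), (1,1,1,2), (1,1,2), (1,1,2), (1,2,2,3), (2,2,2)
    |P|=3: 4 collections, coeffs (), (1), (1,1), (1,2,2)
    |P|=4: 4 collections, coeffs (), (1), (1), (1,2)
    |P|=5: 1 collection, coeffs (1)


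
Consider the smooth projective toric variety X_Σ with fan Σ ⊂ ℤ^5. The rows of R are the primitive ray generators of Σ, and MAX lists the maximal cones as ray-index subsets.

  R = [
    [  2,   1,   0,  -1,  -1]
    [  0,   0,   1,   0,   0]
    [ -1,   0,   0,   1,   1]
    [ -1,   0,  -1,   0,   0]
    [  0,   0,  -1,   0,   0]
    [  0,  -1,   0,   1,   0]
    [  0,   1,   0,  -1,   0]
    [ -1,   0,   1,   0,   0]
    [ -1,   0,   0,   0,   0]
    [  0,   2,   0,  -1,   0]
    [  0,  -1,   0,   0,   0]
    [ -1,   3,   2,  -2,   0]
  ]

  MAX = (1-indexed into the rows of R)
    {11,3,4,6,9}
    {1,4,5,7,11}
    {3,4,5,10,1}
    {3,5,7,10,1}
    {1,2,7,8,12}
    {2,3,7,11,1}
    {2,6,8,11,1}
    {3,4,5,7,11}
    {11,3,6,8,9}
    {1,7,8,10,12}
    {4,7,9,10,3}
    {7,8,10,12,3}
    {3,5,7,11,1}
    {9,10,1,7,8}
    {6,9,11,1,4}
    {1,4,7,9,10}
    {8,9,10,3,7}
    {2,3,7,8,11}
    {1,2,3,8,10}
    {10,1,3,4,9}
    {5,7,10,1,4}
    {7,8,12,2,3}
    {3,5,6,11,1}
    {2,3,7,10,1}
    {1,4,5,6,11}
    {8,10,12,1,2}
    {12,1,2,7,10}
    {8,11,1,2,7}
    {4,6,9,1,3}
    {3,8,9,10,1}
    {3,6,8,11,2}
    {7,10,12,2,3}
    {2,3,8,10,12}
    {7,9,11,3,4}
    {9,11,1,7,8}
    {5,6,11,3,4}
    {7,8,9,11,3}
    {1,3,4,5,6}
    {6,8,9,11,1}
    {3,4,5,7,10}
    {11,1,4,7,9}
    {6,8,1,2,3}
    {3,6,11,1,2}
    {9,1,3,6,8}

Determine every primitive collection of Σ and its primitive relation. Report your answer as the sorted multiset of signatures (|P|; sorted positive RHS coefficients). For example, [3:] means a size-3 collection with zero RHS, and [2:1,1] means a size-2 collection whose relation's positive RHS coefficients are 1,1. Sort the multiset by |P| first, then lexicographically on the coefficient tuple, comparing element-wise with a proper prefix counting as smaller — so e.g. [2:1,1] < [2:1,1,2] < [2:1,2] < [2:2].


|primitive collections| = 22. Relations:

  • {2,5}:  v_{2} + v_{5} = 0  ⟹  sig = [2:]
  • {6,7}:  v_{6} + v_{7} = 0  ⟹  sig = [2:]
  • {2,4}:  v_{2} + v_{4} = v_{9}  ⟹  sig = [2:1]
  • {2,9}:  v_{2} + v_{9} = v_{8}  ⟹  sig = [2:1]
  • {5,8}:  v_{5} + v_{8} = v_{9}  ⟹  sig = [2:1]
  • {5,9}:  v_{5} + v_{9} = v_{4}  ⟹  sig = [2:1]
  • {10,11}:  v_{10} + v_{11} = v_{7}  ⟹  sig = [2:1]
  • {5,12}:  v_{5} + v_{12} = v_{7} + v_{8} + v_{10}  ⟹  sig = [2:1,1,1]
  • {6,10}:  v_{6} + v_{10} = v_{1} + v_{3} + v_{9}  ⟹  sig = [2:1,1,1]
  • {6,12}:  v_{6} + v_{12} = v_{2} + v_{8} + v_{10}  ⟹  sig = [2:1,1,1]
  • {4,12}:  v_{4} + v_{12} = v_{7} + v_{8} + v_{9} + v_{10}  ⟹  sig = [2:1,1,1,1]
  • {9,12}:  v_{9} + v_{12} = v_{7} + 2·v_{8} + v_{10}  ⟹  sig = [2:1,1,2]
  • {11,12}:  v_{11} + v_{12} = v_{2} + 2·v_{7} + v_{8}  ⟹  sig = [2:1,1,2]
  • {4,8}:  v_{4} + v_{8} = 2·v_{9}  ⟹  sig = [2:2]
  • {1,3,12}:  v_{1} + v_{3} + v_{12} = 2·v_{2} + 2·v_{10}  ⟹  sig = [3:2,2]
  • {1,3,9,11}:  v_{1} + v_{3} + v_{9} + v_{11} = 0  ⟹  sig = [4:]
  • {1,3,4,11}:  v_{1} + v_{3} + v_{4} + v_{11} = v_{5}  ⟹  sig = [4:1]
  • {1,3,7,9}:  v_{1} + v_{3} + v_{7} + v_{9} = v_{10}  ⟹  sig = [4:1]
  • {1,3,8,11}:  v_{1} + v_{3} + v_{8} + v_{11} = v_{2}  ⟹  sig = [4:1]
  • {2,7,8,10}:  v_{2} + v_{7} + v_{8} + v_{10} = v_{12}  ⟹  sig = [4:1]
  • {1,3,4,7}:  v_{1} + v_{3} + v_{4} + v_{7} = v_{5} + v_{10}  ⟹  sig = [4:1,1]
  • {1,3,7,8}:  v_{1} + v_{3} + v_{7} + v_{8} = v_{2} + v_{10}  ⟹  sig = [4:1,1]

Sorted signature multiset PRS(X):
    |P|=2: 14 collections, coeffs (), (), (1), (1), (1), (1), (1), (1,1,1), (1,1,1), (1,1,1), (1,1,1,1), (1,1,2), (1,1,2), (2)
    |P|=3: 1 collection, coeffs (2,2)
    |P|=4: 7 collections, coeffs (), (1), (1), (1), (1), (1,1), (1,1)


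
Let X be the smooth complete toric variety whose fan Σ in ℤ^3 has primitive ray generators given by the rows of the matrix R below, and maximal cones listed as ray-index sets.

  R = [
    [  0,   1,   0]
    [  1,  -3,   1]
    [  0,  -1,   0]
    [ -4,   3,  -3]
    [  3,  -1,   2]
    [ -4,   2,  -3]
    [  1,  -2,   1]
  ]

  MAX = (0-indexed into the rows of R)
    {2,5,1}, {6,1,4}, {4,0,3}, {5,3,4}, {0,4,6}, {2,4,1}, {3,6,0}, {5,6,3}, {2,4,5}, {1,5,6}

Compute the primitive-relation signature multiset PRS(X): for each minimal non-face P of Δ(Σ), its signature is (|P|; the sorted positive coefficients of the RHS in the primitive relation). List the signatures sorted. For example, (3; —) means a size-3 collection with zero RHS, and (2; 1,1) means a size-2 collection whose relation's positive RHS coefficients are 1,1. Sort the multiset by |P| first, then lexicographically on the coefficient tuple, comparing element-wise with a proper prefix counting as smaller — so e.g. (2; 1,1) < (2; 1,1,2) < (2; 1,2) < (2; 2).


The 9 primitive collections of Σ (r=7, n=3):

  P={0,2}:  v_{0} + v_{2} = 0  so sig = (2; —)
  P={0,1}:  v_{0} + v_{1} = v_{6}  so sig = (2; 1)
  P={0,5}:  v_{0} + v_{5} = v_{3}  so sig = (2; 1)
  P={2,3}:  v_{2} + v_{3} = v_{5}  so sig = (2; 1)
  P={2,6}:  v_{2} + v_{6} = v_{1}  so sig = (2; 1)
  P={1,3}:  v_{1} + v_{3} = v_{5} + v_{6}  so sig = (2; 1,1)
  P={3,4,6}:  v_{3} + v_{4} + v_{6} = 0  so sig = (3; —)
  P={4,5,6}:  v_{4} + v_{5} + v_{6} = v_{2}  so sig = (3; 1)
  P={1,4,5}:  v_{1} + v_{4} + v_{5} = 2·v_{2}  so sig = (3; 2)

Hence PRS(X_Σ) =
    (2; —)
    (2; 1)
    (2; 1)
    (2; 1)
    (2; 1)
    (2; 1,1)
    (3; —)
    (3; 1)
    (3; 2)


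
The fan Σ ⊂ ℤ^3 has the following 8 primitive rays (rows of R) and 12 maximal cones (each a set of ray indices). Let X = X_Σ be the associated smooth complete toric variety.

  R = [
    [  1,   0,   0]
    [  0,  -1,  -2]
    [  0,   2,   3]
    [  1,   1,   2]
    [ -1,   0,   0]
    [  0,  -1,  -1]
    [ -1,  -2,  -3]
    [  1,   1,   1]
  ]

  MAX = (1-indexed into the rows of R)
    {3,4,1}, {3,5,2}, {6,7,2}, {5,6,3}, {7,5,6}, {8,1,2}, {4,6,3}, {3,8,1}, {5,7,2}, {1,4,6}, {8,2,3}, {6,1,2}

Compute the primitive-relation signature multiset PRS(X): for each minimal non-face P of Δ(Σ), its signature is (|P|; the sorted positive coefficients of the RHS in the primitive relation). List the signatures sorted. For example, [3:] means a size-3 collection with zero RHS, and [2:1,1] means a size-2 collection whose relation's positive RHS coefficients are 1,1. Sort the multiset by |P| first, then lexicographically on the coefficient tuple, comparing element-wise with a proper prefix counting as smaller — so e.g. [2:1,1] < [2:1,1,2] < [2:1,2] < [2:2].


The 14 primitive collections of Σ (r=8, n=3):

  {1,5}:  v_{1} + v_{5} = 0 ; sig = [2:]
  {2,4}:  v_{2} + v_{4} = v_{1} ; sig = [2:1]
  {3,7}:  v_{3} + v_{7} = v_{5} ; sig = [2:1]
  {4,7}:  v_{4} + v_{7} = v_{6} ; sig = [2:1]
  {6,8}:  v_{6} + v_{8} = v_{1} ; sig = [2:1]
  {7,8}:  v_{7} + v_{8} = v_{2} ; sig = [2:1]
  {1,7}:  v_{1} + v_{7} = v_{2} + v_{6} ; sig = [2:1,1]
  {4,5}:  v_{4} + v_{5} = v_{3} + v_{6} ; sig = [2:1,1]
  {5,8}:  v_{5} + v_{8} = v_{2} + v_{3} ; sig = [2:1,1]
  {4,8}:  v_{4} + v_{8} = 2·v_{1} + v_{3} ; sig = [2:1,2]
  {2,3,6}:  v_{2} + v_{3} + v_{6} = 0 ; sig = [3:]
  {1,2,3}:  v_{1} + v_{2} + v_{3} = v_{8} ; sig = [3:1]
  {1,3,6}:  v_{1} + v_{3} + v_{6} = v_{4} ; sig = [3:1]
  {2,5,6}:  v_{2} + v_{5} + v_{6} = v_{7} ; sig = [3:1]

Hence PRS(X_Σ) =
[[2:], [2:1], [2:1], [2:1], [2:1], [2:1], [2:1,1], [2:1,1], [2:1,1], [2:1,2], [3:], [3:1], [3:1], [3:1]]


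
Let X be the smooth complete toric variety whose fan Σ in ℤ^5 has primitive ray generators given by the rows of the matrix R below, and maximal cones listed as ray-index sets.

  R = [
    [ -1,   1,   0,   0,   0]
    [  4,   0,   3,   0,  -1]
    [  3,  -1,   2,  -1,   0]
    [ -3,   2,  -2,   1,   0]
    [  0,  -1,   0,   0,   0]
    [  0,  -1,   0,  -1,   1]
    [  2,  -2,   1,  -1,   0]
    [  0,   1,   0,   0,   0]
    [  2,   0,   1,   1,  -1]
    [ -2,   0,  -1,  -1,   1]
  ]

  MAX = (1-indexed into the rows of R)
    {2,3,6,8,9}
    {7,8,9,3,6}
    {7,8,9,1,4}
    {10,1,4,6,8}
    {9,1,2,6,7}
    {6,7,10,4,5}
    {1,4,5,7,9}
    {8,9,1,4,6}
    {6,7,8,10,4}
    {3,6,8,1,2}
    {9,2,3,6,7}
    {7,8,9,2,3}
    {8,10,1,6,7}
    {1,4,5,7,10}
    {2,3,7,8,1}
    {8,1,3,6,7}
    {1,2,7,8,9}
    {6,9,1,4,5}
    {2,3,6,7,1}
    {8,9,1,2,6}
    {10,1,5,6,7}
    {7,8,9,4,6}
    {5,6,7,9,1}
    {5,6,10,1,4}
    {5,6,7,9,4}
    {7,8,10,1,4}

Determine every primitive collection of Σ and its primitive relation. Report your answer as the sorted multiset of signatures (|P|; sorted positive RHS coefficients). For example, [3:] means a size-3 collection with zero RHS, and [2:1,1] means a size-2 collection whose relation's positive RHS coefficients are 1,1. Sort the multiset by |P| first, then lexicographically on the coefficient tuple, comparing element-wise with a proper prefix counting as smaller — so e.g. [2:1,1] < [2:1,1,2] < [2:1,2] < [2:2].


Δ(Σ) — 10 vertices, 12 min non-faces:

  P = {5,8}:  v_{5} + v_{8} = 0  ⇒ sig = [2:]
  P = {9,10}:  v_{9} + v_{10} = 0  ⇒ sig = [2:]
  P = {3,4}:  v_{3} + v_{4} = v_{8}  ⇒ sig = [2:1]
  P = {2,10}:  v_{2} + v_{10} = v_{1} + v_{3}  ⇒ sig = [2:1,1]
  P = {2,4}:  v_{2} + v_{4} = v_{1} + v_{8} + v_{9}  ⇒ sig = [2:1,1,1]
  P = {3,5}:  v_{3} + v_{5} = v_{1} + v_{6} + v_{7} + v_{9}  ⇒ sig = [2:1,1,1,1]
  P = {3,10}:  v_{3} + v_{10} = v_{1} + v_{6} + v_{7} + v_{8}  ⇒ sig = [2:1,1,1,1]
  P = {2,5}:  v_{2} + v_{5} = 2·v_{1} + v_{6} + v_{7} + 2·v_{9}  ⇒ sig = [2:1,1,2,2]
  P = {1,3,9}:  v_{1} + v_{3} + v_{9} = v_{2}  ⇒ sig = [3:1]
  P = {1,4,6,7}:  v_{1} + v_{4} + v_{6} + v_{7} = v_{10}  ⇒ sig = [4:1]
  P = {2,6,7,8}:  v_{2} + v_{6} + v_{7} + v_{8} = 2·v_{3}  ⇒ sig = [4:2]
  P = {1,6,7,8,9}:  v_{1} + v_{6} + v_{7} + v_{8} + v_{9} = v_{3}  ⇒ sig = [5:1]

Sorted signature multiset PRS(X):
[[2:], [2:], [2:1], [2:1,1], [2:1,1,1], [2:1,1,1,1], [2:1,1,1,1], [2:1,1,2,2], [3:1], [4:1], [4:2], [5:1]]
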